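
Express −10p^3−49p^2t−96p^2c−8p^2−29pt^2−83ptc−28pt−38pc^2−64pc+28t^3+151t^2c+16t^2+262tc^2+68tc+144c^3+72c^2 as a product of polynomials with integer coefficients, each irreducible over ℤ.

−(2p−t−2c)(5p+7t+8c+4)(p+4t+9c)

Group: p(−10p^2−9pt−6pc−8p+7t^2+22tc+4t+16c^2+8c) + (4t+9c)(−10p^2−9pt−6pc−8p+7t^2+22tc+4t+16c^2+8c); both groups contain (−10p^2−9pt−6pc−8p+7t^2+22tc+4t+16c^2+8c), so (p+4t+9c) is a factor with cofactor −10p^2−9pt−6pc−8p+7t^2+22tc+4t+16c^2+8c.
The cofactor groups again: −10p^2−9pt−6pc−8p+7t^2+22tc+4t+16c^2+8c = −2p(5p+7t+8c+4) + (t+2c)(5p+7t+8c+4); both groups contain (5p+7t+8c+4), giving −(2p−t−2c)(5p+7t+8c+4).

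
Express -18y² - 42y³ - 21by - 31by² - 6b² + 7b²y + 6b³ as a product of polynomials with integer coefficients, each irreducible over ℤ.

Group: b(6b² - 5by - 6b - 21y² - 9y) + 2y(6b² - 5by - 6b - 21y² - 9y); both groups contain (6b² - 5by - 6b - 21y² - 9y), so (b + 2y) is a factor with cofactor 6b² - 5by - 6b - 21y² - 9y.
The cofactor groups again: 6b² - 5by - 6b - 21y² - 9y = 2b(3b - 7y - 3) + 3y(3b - 7y - 3); both groups contain (3b - 7y - 3), giving (2b + 3y)(3b - 7y - 3).

(2b + 3y)(3b - 7y - 3)(b + 2y)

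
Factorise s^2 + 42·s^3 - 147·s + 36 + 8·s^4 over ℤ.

Testing divisors of the constant over divisors of the leading coefficient, s = -4 is a root, giving the factor (s + 4) and quotient 8·s^3 + 10·s^2 - 39·s + 9.
Continuing, s = -3 is a root, so (s + 3) is a factor; dividing leaves 8·s^2 - 14·s + 3.
The remaining quadratic factors as (2·s - 3)(4·s - 1).

(2·s - 3)·(4·s - 1)·(s + 3)·(s + 4)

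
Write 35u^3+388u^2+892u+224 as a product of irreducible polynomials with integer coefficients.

(5u+14)(7u+2)(u+8)

By the rational root theorem, u = −14/5 is a root, so (5u+14) is a factor; dividing leaves 7u^2+58u+16.
The remaining quadratic factors as (7u+2)(u+8).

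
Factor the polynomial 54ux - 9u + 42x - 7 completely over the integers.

Group as (54ux - 9u) + (42x - 7) = 9u(6x - 1) + 7(6x - 1).
Both groups share the factor (6x - 1).

(6x - 1)(9u + 7)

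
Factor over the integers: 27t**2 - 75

Factor out 3, leaving 9t**2 - 25, which is a difference of two squares.

3(3t + 5)(3t - 5)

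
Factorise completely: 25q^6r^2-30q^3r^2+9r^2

Factor out r^2 first: what remains is 25q^6-30q^3+9.
Recognize a perfect-square trinomial with the parts 3 and 5q^3.

r^2(5q^3-3)^2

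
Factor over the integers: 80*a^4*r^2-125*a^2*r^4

Every term has a factor of 5*a^2*r^2. Then 16*a^2-25*r^2 = (4*a)² − (5*r)².

5*a^2*r^2*(4*a+5*r)*(4*a-5*r)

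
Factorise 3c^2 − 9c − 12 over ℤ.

Pull out the common factor 3, then factor the remaining trinomial.

3(c + 1)(c − 4)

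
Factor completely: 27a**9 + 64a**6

Pull out the common factor a**6, leaving 27a**3 + 64.
Recognize a sum of cubes with the parts 4 and 3a.

a**6(3a + 4)(9a**2 − 12a + 16)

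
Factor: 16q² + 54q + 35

Need a pair with product 16·35 = 560 and sum 54: that's 14 and 40.
Split the middle term: 16q² + 14q + 40q + 35 = 2q(8q + 7) + 5(8q + 7).

(2q + 5)(8q + 7)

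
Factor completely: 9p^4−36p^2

9p^2(p+2)(p−2)

Pull out the common factor 9p^2, leaving p^2−4.
Recognize a difference of squares with the parts p and 2.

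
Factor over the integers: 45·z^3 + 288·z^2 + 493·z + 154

(3·z + 11)·(3·z + 7)·(5·z + 2)

Trying the rational-root candidates, z = -11/3 is a root, so (3·z + 11) is a factor; dividing leaves 15·z^2 + 41·z + 14.
The remaining quadratic factors as (3·z + 7)(5·z + 2).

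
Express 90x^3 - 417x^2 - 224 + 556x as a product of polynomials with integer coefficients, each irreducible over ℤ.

Testing divisors of the constant over divisors of the leading coefficient, x = 7/6 is a root, so (6x - 7) divides it; the quotient is 15x^2 - 52x + 32.
The remaining quadratic factors as (3x - 8)(5x - 4).

(3x - 8)(5x - 4)(6x - 7)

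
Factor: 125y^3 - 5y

Every term has a factor of 5y. Then 25y^2 - 1 = (5y)² − (1)².

5y(5y + 1)(5y - 1)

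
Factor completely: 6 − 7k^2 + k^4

Substitute u = k^2 to get a quadratic in u, then factor.
k^2 − 6 is irreducible over ℤ (6 is not a perfect square).
k^2 − 1 is a difference of squares.

(k + 1)(k − 1)(k^2 − 6)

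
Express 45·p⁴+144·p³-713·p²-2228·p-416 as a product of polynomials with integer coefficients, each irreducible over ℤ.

By the rational root theorem, p = -1/5 is a root, so (5·p+1) is a factor; dividing leaves 9·p³+27·p²-148·p-416.
Next, p = -13/3 is a root, giving the factor (3·p+13) and quotient 3·p²-4·p-32.
The remaining quadratic factors as (p-4)(3·p+8).

(3·p+13)·(3·p+8)·(5·p+1)·(p-4)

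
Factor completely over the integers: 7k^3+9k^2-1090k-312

Among the possible rational roots, k = -2/7 is a root, so (7k+2) is a factor; dividing leaves k^2+k-156.
The remaining quadratic factors as (k-12)(k+13).

(7k+2)(k+13)(k-12)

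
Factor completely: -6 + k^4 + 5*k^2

Substitute u = k^2 to get a quadratic in u, then factor.
k^2 + 6 is irreducible over ℤ (always positive, so no real roots).
k^2 - 1 is a difference of squares.

(k + 1)*(k - 1)*(k^2 + 6)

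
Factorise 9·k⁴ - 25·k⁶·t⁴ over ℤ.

Factor out k⁴ first: what remains is -25·k²·t⁴ + 9.
Recognize a difference of squares with the parts 3 and 5·k·t².

-k⁴·(5·k·t² + 3)·(5·k·t² - 3)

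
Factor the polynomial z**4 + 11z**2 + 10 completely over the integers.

(z**2 + 1)(z**2 + 10)

Substitute u = z**2 to get a quadratic in u, then factor.
z**2 + 10 is irreducible over ℤ (always positive, so no real roots).
z**2 + 1 is irreducible over ℤ (sum of squares).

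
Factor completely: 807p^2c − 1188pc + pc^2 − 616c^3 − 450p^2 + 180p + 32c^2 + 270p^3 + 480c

(9p − 7c − 6)(10p + 11c − 10)(3p + 8c)

Group: 10p(27p^2 + 51pc − 18p − 56c^2 − 48c) + (11c − 10)(27p^2 + 51pc − 18p − 56c^2 − 48c); both groups contain (27p^2 + 51pc − 18p − 56c^2 − 48c), so (10p + 11c − 10) is a factor with cofactor 27p^2 + 51pc − 18p − 56c^2 − 48c.
The cofactor groups again: 27p^2 + 51pc − 18p − 56c^2 − 48c = 9p(3p + 8c) + (−7c − 6)(3p + 8c); both groups contain (3p + 8c), giving (9p − 7c − 6)(3p + 8c).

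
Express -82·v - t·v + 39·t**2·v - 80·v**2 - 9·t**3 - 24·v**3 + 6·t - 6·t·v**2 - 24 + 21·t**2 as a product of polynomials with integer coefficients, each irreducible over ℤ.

-(3·t + 2·v + 3)·(3·t - 3·v - 4)·(t - 4·v - 2)

Group: 3·t·(-3·t**2 + 15·t·v + 10·t - 12·v**2 - 22·v - 8) + (2·v + 3)·(-3·t**2 + 15·t·v + 10·t - 12·v**2 - 22·v - 8); both groups contain (-3·t**2 + 15·t·v + 10·t - 12·v**2 - 22·v - 8), so (3·t + 2·v + 3) is a factor with cofactor -3·t**2 + 15·t·v + 10·t - 12·v**2 - 22·v - 8.
The cofactor groups again: -3·t**2 + 15·t·v + 10·t - 12·v**2 - 22·v - 8 = -3·t·(t - 4·v - 2) + (3·v + 4)·(t - 4·v - 2); both groups contain (t - 4·v - 2), giving -(3·t - 3·v - 4)·(t - 4·v - 2).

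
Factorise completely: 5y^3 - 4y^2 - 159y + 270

Testing divisors of the constant over divisors of the leading coefficient, y = -6 is a root, giving the factor (y + 6) and quotient 5y^2 - 34y + 45.
The remaining quadratic factors as (y - 5)(5y - 9).

(5y - 9)(y + 6)(y - 5)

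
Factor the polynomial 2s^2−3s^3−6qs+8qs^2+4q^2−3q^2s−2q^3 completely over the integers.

−(2q−s)(q+3s−2)(q−s)

Group: q(−2q^2−5qs+4q+3s^2−2s) − s(−2q^2−5qs+4q+3s^2−2s); both groups contain (−2q^2−5qs+4q+3s^2−2s), so (q−s) is a factor with cofactor −2q^2−5qs+4q+3s^2−2s.
The cofactor groups again: −2q^2−5qs+4q+3s^2−2s = −q(2q−s) + (−3s+2)(2q−s); both groups contain (2q−s), giving −(q+3s−2)(2q−s).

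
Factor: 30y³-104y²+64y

Pull out the common factor 2y, then factor the remaining trinomial.

2y(3y-8)(5y-4)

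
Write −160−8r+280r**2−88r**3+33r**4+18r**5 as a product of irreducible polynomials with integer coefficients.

Trying the rational-root candidates, r = −4 is a root, so (r+4) divides it; the quotient is 18r**4−39r**3+68r**2+8r−40.
Next, r = 5/6 is a root, so (6r−5) is a factor; dividing leaves 3r**3−4r**2+8r+8.
Continuing, r = −2/3 is a root, giving the factor (3r+2) and quotient r**2−2r+4.
The quadratic r**2−2r+4 has discriminant −12 < 0 and is irreducible over ℤ.

(3r+2)(6r−5)(r+4)(r**2−2r+4)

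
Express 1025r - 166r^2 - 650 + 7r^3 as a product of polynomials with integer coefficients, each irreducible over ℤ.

Trying the rational-root candidates, r = 10 is a root, giving the factor (r - 10) and quotient 7r^2 - 96r + 65.
The remaining quadratic factors as (r - 13)(7r - 5).

(7r - 5)(r - 10)(r - 13)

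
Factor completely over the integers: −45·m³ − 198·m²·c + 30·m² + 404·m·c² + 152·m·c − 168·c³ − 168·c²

−(15·m − 14·c)·(3·m − 2·c − 2)·(m + 6·c)

Group: m·(−45·m² + 72·m·c + 30·m − 28·c² − 28·c) + 6·c·(−45·m² + 72·m·c + 30·m − 28·c² − 28·c); both groups contain (−45·m² + 72·m·c + 30·m − 28·c² − 28·c), so (m + 6·c) is a factor with cofactor −45·m² + 72·m·c + 30·m − 28·c² − 28·c.
The cofactor groups again: −45·m² + 72·m·c + 30·m − 28·c² − 28·c = −15·m·(3·m − 2·c − 2) + 14·c·(3·m − 2·c − 2); both groups contain (3·m − 2·c − 2), giving −(15·m − 14·c)·(3·m − 2·c − 2).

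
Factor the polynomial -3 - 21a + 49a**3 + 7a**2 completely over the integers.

Group as (49a**3 - 21a) + (7a**2 - 3) = 7a(7a**2 - 3) + (7a**2 - 3).
Both groups share the factor (7a**2 - 3).

(7a + 1)(7a**2 - 3)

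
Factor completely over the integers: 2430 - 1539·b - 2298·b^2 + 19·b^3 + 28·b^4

Trying the rational-root candidates, b = -9 is a root, giving the factor (b + 9) and quotient 28·b^3 - 233·b^2 - 201·b + 270.
Then b = 3/4 is a root, so (4·b - 3) is a factor; dividing leaves 7·b^2 - 53·b - 90.
The remaining quadratic factors as (b - 9)(7·b + 10).

(4·b - 3)·(7·b + 10)·(b + 9)·(b - 9)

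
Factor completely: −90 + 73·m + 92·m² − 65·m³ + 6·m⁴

(6·m − 5)·(m + 1)·(m − 2)·(m − 9)

Trying the rational-root candidates, m = 5/6 is a root, giving the factor (6·m − 5) and quotient m³ − 10·m² + 7·m + 18.
Then m = −1 is a root, so (m + 1) divides it; the quotient is m² − 11·m + 18.
The remaining quadratic factors as (m − 2)(m − 9).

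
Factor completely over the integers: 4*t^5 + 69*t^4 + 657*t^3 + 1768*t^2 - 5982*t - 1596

(4*t + 1)*(t + 7)*(t - 2)*(t^2 + 12*t + 114)

Testing divisors of the constant over divisors of the leading coefficient, t = -7 is a root, giving the factor (t + 7) and quotient 4*t^4 + 41*t^3 + 370*t^2 - 822*t - 228.
Continuing, t = -1/4 is a root, so (4*t + 1) divides it; the quotient is t^3 + 10*t^2 + 90*t - 228.
Continuing, t = 2 is a root, so (t - 2) divides it; the quotient is t^2 + 12*t + 114.
The quadratic t^2 + 12*t + 114 has discriminant -312 < 0 and is irreducible over ℤ.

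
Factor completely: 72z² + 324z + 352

4(3z + 8)(6z + 11)

Pull out the common factor 4, then factor the remaining trinomial.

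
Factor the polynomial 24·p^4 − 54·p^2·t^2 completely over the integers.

6·p^2·(2·p + 3·t)·(2·p − 3·t)

Factor out 6·p^2, leaving 4·p^2 − 9·t^2, which is a difference of two squares.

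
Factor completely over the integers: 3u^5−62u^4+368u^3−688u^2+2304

(3u+4)(u−12)(u−6)(u^2−4u+8)

Trying the rational-root candidates, u = 6 is a root, giving the factor (u−6) and quotient 3u^4−44u^3+104u^2−64u−384.
Then u = −4/3 is a root, so (3u+4) divides it; the quotient is u^3−16u^2+56u−96.
Then u = 12 is a root, so (u−12) divides it; the quotient is u^2−4u+8.
The quadratic u^2−4u+8 has discriminant −16 < 0 and is irreducible over ℤ.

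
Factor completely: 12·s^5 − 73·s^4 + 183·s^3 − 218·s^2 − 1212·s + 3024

(3·s − 7)·(4·s + 9)·(s − 4)·(s^2 − 2·s + 12)

Among the possible rational roots, s = 4 is a root, so (s − 4) is a factor; dividing leaves 12·s^4 − 25·s^3 + 83·s^2 + 114·s − 756.
Next, s = −9/4 is a root, so (4·s + 9) is a factor; dividing leaves 3·s^3 − 13·s^2 + 50·s − 84.
Continuing, s = 7/3 is a root, so (3·s − 7) is a factor; dividing leaves s^2 − 2·s + 12.
The quadratic s^2 − 2·s + 12 has discriminant −44 < 0 and is irreducible over ℤ.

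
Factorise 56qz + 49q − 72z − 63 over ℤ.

Group as (56qz + 49q) + (−72z − 63) = 7q(8z + 7) − 9(8z + 7).
Both groups share the factor (8z + 7).

(7q − 9)(8z + 7)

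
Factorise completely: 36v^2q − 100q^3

4q(3v − 5q)(3v + 5q)

Pull out the common factor 4q; 9v^2 − 25q^2 is a difference of squares.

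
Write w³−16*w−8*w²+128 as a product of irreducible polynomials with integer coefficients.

Trying the rational-root candidates, w = −4 is a root, giving the factor (w+4) and quotient w²−12*w+32.
The remaining quadratic factors as (w−4)(w−8).

(w+4)*(w−4)*(w−8)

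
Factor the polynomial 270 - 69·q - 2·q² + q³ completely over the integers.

Among the possible rational roots, q = -9 is a root, giving the factor (q + 9) and quotient q² - 11·q + 30.
The remaining quadratic factors as (q - 6)(q - 5).

(q + 9)·(q - 5)·(q - 6)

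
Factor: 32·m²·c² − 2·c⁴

2·c²·(4·m − c)·(4·m + c)

Pull out the common factor 2·c²; 16·m² − c² is a difference of squares.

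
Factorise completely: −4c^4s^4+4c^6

Factor out 4c^4 first: what remains is c^2−s^4.
Recognize a difference of squares with the parts c and s^2.

4c^4(c+s^2)(c−s^2)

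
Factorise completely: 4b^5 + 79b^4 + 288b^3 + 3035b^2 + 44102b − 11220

(4b − 1)(b + 11)(b + 15)(b^2 − 6b + 68)

Trying the rational-root candidates, b = −15 is a root, so (b + 15) is a factor; dividing leaves 4b^4 + 19b^3 + 3b^2 + 2990b − 748.
Then b = 1/4 is a root, giving the factor (4b − 1) and quotient b^3 + 5b^2 + 2b + 748.
Next, b = −11 is a root, so (b + 11) is a factor; dividing leaves b^2 − 6b + 68.
The quadratic b^2 − 6b + 68 has discriminant −236 < 0 and is irreducible over ℤ.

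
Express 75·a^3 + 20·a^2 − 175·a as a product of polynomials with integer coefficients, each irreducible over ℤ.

Pull out the common factor 5·a, then factor the remaining trinomial.

5·a·(3·a + 5)·(5·a − 7)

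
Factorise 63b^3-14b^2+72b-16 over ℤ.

Group as (63b^3+72b) + (-14b^2-16) = 9b(7b^2+8) - 2(7b^2+8).
Both groups share the factor (7b^2+8).

(9b-2)(7b^2+8)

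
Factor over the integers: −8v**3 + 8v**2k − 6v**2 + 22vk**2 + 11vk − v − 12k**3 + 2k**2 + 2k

Group: 2v(−4v**2 + 10vk − v − 4k**2 + 2k) + (3k + 1)(−4v**2 + 10vk − v − 4k**2 + 2k); both groups contain (−4v**2 + 10vk − v − 4k**2 + 2k), so (2v + 3k + 1) is a factor with cofactor −4v**2 + 10vk − v − 4k**2 + 2k.
The cofactor groups again: −4v**2 + 10vk − v − 4k**2 + 2k = −v(4v − 2k + 1) + 2k(4v − 2k + 1); both groups contain (4v − 2k + 1), giving −(v − 2k)(4v − 2k + 1).

−(4v − 2k + 1)(v − 2k)(2v + 3k + 1)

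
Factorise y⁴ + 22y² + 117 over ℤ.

Substitute u = y² to get a quadratic in u, then factor.
y² + 13 is irreducible over ℤ (always positive, so no real roots).
y² + 9 is irreducible over ℤ (sum of squares).

(y² + 13)(y² + 9)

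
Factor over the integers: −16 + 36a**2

Every term has a factor of 4. Then 9a**2 − 4 = (3a)² − (2)².

4(3a + 2)(3a − 2)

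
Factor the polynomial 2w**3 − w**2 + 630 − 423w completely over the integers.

Trying the rational-root candidates, w = 14 is a root, so (w − 14) is a factor; dividing leaves 2w**2 + 27w − 45.
The remaining quadratic factors as (2w − 3)(w + 15).

(2w − 3)(w + 15)(w − 14)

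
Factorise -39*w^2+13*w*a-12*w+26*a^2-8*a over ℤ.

-(13*w-13*a+4)*(3*w+2*a)

Group: -3*w*(13*w-13*a+4) - 2*a*(13*w-13*a+4); both groups contain (13*w-13*a+4).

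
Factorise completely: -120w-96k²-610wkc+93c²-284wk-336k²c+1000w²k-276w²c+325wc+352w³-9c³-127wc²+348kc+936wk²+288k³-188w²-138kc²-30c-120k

(8w+6k-9c+3)(11w+12k+c-10)(4w+4k+c)

Group: 4w(88w²+162wk-91wc-47w+72k²-102kc-24k-9c²+93c-30) + (4k+c)(88w²+162wk-91wc-47w+72k²-102kc-24k-9c²+93c-30); both groups contain (88w²+162wk-91wc-47w+72k²-102kc-24k-9c²+93c-30), so (4w+4k+c) is a factor with cofactor 88w²+162wk-91wc-47w+72k²-102kc-24k-9c²+93c-30.
The cofactor groups again: 88w²+162wk-91wc-47w+72k²-102kc-24k-9c²+93c-30 = 11w(8w+6k-9c+3) + (12k+c-10)(8w+6k-9c+3); both groups contain (8w+6k-9c+3), giving (11w+12k+c-10)(8w+6k-9c+3).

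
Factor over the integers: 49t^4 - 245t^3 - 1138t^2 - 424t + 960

By the rational root theorem, t = 5/7 is a root, so (7t - 5) divides it; the quotient is 7t^3 - 30t^2 - 184t - 192.
Continuing, t = 8 is a root, so (t - 8) is a factor; dividing leaves 7t^2 + 26t + 24.
The remaining quadratic factors as (t + 2)(7t + 12).

(7t + 12)(7t - 5)(t + 2)(t - 8)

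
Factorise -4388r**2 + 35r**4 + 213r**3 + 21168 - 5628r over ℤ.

Among the possible rational roots, r = 9 is a root, so (r - 9) is a factor; dividing leaves 35r**3 + 528r**2 + 364r - 2352.
Next, r = -14/5 is a root, so (5r + 14) divides it; the quotient is 7r**2 + 86r - 168.
The remaining quadratic factors as (r + 14)(7r - 12).

(5r + 14)(7r - 12)(r + 14)(r - 9)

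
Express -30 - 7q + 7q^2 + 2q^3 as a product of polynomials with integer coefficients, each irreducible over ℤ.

(2q + 5)(q + 3)(q - 2)

Among the possible rational roots, q = -3 is a root, so (q + 3) divides it; the quotient is 2q^2 + q - 10.
The remaining quadratic factors as (q - 2)(2q + 5).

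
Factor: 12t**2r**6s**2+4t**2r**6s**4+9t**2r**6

r**6t**2(2s**2+3)**2

Pull out the common factor t**2r**6, leaving 4s**4+12s**2+9.
Recognize a perfect-square trinomial with the parts 2s**2 and 3.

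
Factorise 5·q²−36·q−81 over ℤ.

(5·q+9)·(q−9)

Need a pair with product 5·(−81) = −405 and sum −36: that's −45 and 9.
Split the middle term: 5·q²−45·q + 9·q−81 = 5·q·(q−9) + 9·(q−9).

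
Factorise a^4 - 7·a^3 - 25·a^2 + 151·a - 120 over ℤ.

(a + 5)·(a - 1)·(a - 3)·(a - 8)

Trying the rational-root candidates, a = 3 is a root, so (a - 3) is a factor; dividing leaves a^3 - 4·a^2 - 37·a + 40.
Continuing, a = 1 is a root, giving the factor (a - 1) and quotient a^2 - 3·a - 40.
The remaining quadratic factors as (a + 5)(a - 8).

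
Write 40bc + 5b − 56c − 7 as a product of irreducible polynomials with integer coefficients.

(5b − 7)(8c + 1)

Group as (40bc + 5b) + (−56c − 7) = 5b(8c + 1) − 7(8c + 1).
Both groups share the factor (8c + 1).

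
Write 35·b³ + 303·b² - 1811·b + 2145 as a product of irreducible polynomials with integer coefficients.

(5·b - 11)·(7·b - 15)·(b + 13)

By the rational root theorem, b = 15/7 is a root, so (7·b - 15) divides it; the quotient is 5·b² + 54·b - 143.
The remaining quadratic factors as (b + 13)(5·b - 11).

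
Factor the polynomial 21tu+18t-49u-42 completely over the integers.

(3t-7)(7u+6)

Group as (21tu+18t) + (-49u-42) = 3t(7u+6) - 7(7u+6).
Both groups share the factor (7u+6).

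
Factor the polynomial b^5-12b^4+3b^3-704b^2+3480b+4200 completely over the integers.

(b+1)(b-14)(b-5)(b^2+6b+60)

Testing divisors of the constant over divisors of the leading coefficient, b = 5 is a root, so (b-5) is a factor; dividing leaves b^4-7b^3-32b^2-864b-840.
Continuing, b = 14 is a root, giving the factor (b-14) and quotient b^3+7b^2+66b+60.
Next, b = -1 is a root, so (b+1) divides it; the quotient is b^2+6b+60.
The quadratic b^2+6b+60 has discriminant -204 < 0 and is irreducible over ℤ.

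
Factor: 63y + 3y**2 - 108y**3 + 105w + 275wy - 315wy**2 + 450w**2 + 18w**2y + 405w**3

(5w + 3y)(9w + 4y + 3)(9w - 9y + 7)

Group: 9w(45w**2 - 18wy + 35w - 27y**2 + 21y) + (4y + 3)(45w**2 - 18wy + 35w - 27y**2 + 21y); both groups contain (45w**2 - 18wy + 35w - 27y**2 + 21y), so (9w + 4y + 3) is a factor with cofactor 45w**2 - 18wy + 35w - 27y**2 + 21y.
The cofactor groups again: 45w**2 - 18wy + 35w - 27y**2 + 21y = 5w(9w - 9y + 7) + 3y(9w - 9y + 7); both groups contain (9w - 9y + 7), giving (5w + 3y)(9w - 9y + 7).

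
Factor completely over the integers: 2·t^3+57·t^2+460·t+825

(2·t+5)·(t+11)·(t+15)

By the rational root theorem, t = -5/2 is a root, so (2·t+5) divides it; the quotient is t^2+26·t+165.
The remaining quadratic factors as (t+15)(t+11).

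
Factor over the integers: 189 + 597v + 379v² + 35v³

(5v + 7)(7v + 3)(v + 9)

By the rational root theorem, v = −9 is a root, giving the factor (v + 9) and quotient 35v² + 64v + 21.
The remaining quadratic factors as (7v + 3)(5v + 7).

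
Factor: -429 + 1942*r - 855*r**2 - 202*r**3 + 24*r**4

(2*r - 3)*(3*r + 13)*(4*r - 1)*(r - 11)

By the rational root theorem, r = 11 is a root, so (r - 11) divides it; the quotient is 24*r**3 + 62*r**2 - 173*r + 39.
Next, r = 1/4 is a root, giving the factor (4*r - 1) and quotient 6*r**2 + 17*r - 39.
The remaining quadratic factors as (3*r + 13)(2*r - 3).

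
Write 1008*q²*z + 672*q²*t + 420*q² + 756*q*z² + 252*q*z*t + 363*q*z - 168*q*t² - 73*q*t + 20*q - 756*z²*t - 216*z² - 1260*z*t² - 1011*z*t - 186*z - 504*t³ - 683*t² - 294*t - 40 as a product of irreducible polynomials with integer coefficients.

Group: 12*q*(84*q*z + 56*q*t + 35*q - 84*z*t - 24*z - 56*t² - 51*t - 10) + (9*z + 9*t + 4)*(84*q*z + 56*q*t + 35*q - 84*z*t - 24*z - 56*t² - 51*t - 10); both groups contain (84*q*z + 56*q*t + 35*q - 84*z*t - 24*z - 56*t² - 51*t - 10), so (12*q + 9*z + 9*t + 4) is a factor with cofactor 84*q*z + 56*q*t + 35*q - 84*z*t - 24*z - 56*t² - 51*t - 10.
The cofactor groups again: 84*q*z + 56*q*t + 35*q - 84*z*t - 24*z - 56*t² - 51*t - 10 = 7*q*(12*z + 8*t + 5) + (-7*t - 2)*(12*z + 8*t + 5); both groups contain (12*z + 8*t + 5), giving (7*q - 7*t - 2)*(12*z + 8*t + 5).

(12*q + 9*z + 9*t + 4)*(7*q - 7*t - 2)*(12*z + 8*t + 5)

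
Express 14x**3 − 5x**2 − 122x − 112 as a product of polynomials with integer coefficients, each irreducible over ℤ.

(2x − 7)(7x + 8)(x + 2)

Testing divisors of the constant over divisors of the leading coefficient, x = 7/2 is a root, so (2x − 7) divides it; the quotient is 7x**2 + 22x + 16.
The remaining quadratic factors as (x + 2)(7x + 8).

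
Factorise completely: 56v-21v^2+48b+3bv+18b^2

Group: 6b(3b-3v+8) + 7v(3b-3v+8); both groups contain (3b-3v+8).

(3b-3v+8)(6b+7v)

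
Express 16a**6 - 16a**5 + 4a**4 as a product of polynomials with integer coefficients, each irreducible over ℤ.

Every term has a factor of 4a**4; factoring it out leaves 4a**2 - 4a + 1.
Recognize a perfect-square trinomial with the parts 1 and 2a.

4a**4(2a - 1)**2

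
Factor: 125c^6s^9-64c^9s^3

-c^6s^3(4c-5s^2)(16c^2+20cs^2+25s^4)

Pull out the common factor c^6s^3, leaving -64c^3+125s^6.
Recognize a difference of cubes with the parts 5s^2 and 4c.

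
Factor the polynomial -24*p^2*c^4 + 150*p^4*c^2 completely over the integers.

Factor out 6*p^2*c^2, leaving 25*p^2 - 4*c^2, which is a difference of two squares.

6*c^2*p^2*(5*p - 2*c)*(5*p + 2*c)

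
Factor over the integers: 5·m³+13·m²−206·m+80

(5·m−2)·(m+8)·(m−5)

By the rational root theorem, m = −8 is a root, giving the factor (m+8) and quotient 5·m²−27·m+10.
The remaining quadratic factors as (m−5)(5·m−2).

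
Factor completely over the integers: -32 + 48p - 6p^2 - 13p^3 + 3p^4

(3p - 4)(p + 2)(p - 1)(p - 4)

By the rational root theorem, p = 4 is a root, giving the factor (p - 4) and quotient 3p^3 - p^2 - 10p + 8.
Continuing, p = 1 is a root, so (p - 1) divides it; the quotient is 3p^2 + 2p - 8.
The remaining quadratic factors as (3p - 4)(p + 2).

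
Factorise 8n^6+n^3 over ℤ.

Pull out the common factor n^3, leaving 8n^3+1.
Recognize a sum of cubes with the parts 1 and 2n.

n^3(2n+1)(4n^2-2n+1)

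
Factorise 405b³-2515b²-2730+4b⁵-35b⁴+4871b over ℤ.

By the rational root theorem, b = 1 is a root, giving the factor (b-1) and quotient 4b⁴-31b³+374b²-2141b+2730.
Next, b = 7/4 is a root, so (4b-7) is a factor; dividing leaves b³-6b²+83b-390.
Next, b = 5 is a root, so (b-5) is a factor; dividing leaves b²-b+78.
The quadratic b²-b+78 has discriminant -311 < 0 and is irreducible over ℤ.

(4b-7)(b-1)(b-5)(b²-b+78)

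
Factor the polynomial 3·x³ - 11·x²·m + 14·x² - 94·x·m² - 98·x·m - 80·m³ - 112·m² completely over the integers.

Group: x·(3·x² + 13·x·m + 14·x + 10·m² + 14·m) - 8·m·(3·x² + 13·x·m + 14·x + 10·m² + 14·m); both groups contain (3·x² + 13·x·m + 14·x + 10·m² + 14·m), so (x - 8·m) is a factor with cofactor 3·x² + 13·x·m + 14·x + 10·m² + 14·m.
The cofactor groups again: 3·x² + 13·x·m + 14·x + 10·m² + 14·m = x·(3·x + 10·m + 14) + m·(3·x + 10·m + 14); both groups contain (3·x + 10·m + 14), giving (x + m)·(3·x + 10·m + 14).

(x - 8·m)·(3·x + 10·m + 14)·(x + m)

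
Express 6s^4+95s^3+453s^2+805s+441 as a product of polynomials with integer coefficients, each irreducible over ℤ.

By the rational root theorem, s = -9 is a root, so (s+9) divides it; the quotient is 6s^3+41s^2+84s+49.
Then s = -7/2 is a root, so (2s+7) divides it; the quotient is 3s^2+10s+7.
The remaining quadratic factors as (s+1)(3s+7).

(2s+7)(3s+7)(s+1)(s+9)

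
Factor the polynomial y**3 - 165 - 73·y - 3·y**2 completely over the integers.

By the rational root theorem, y = -5 is a root, so (y + 5) is a factor; dividing leaves y**2 - 8·y - 33.
The remaining quadratic factors as (y - 11)(y + 3).

(y + 3)·(y + 5)·(y - 11)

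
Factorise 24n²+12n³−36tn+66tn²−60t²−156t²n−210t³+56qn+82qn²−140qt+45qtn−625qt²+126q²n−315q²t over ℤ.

−(5t−2n)(9q+14t+2n+4)(7q+3t+3n)

Group: 5t(−63q²−125qt−41qn−28q−42t²−48tn−12t−6n²−12n) − 2n(−63q²−125qt−41qn−28q−42t²−48tn−12t−6n²−12n); both groups contain (−63q²−125qt−41qn−28q−42t²−48tn−12t−6n²−12n), so (5t−2n) is a factor with cofactor −63q²−125qt−41qn−28q−42t²−48tn−12t−6n²−12n.
The cofactor groups again: −63q²−125qt−41qn−28q−42t²−48tn−12t−6n²−12n = −7q(9q+14t+2n+4) + (−3t−3n)(9q+14t+2n+4); both groups contain (9q+14t+2n+4), giving −(7q+3t+3n)(9q+14t+2n+4).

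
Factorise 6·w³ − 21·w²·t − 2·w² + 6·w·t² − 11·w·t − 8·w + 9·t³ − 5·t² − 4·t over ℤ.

(3·w − 9·t − 4)·(w − t + 1)·(2·w + t)

Group: w·(6·w² − 15·w·t − 8·w − 9·t² − 4·t) + (−t + 1)·(6·w² − 15·w·t − 8·w − 9·t² − 4·t); both groups contain (6·w² − 15·w·t − 8·w − 9·t² − 4·t), so (w − t + 1) is a factor with cofactor 6·w² − 15·w·t − 8·w − 9·t² − 4·t.
The cofactor groups again: 6·w² − 15·w·t − 8·w − 9·t² − 4·t = 3·w·(2·w + t) + (−9·t − 4)·(2·w + t); both groups contain (2·w + t), giving (3·w − 9·t − 4)·(2·w + t).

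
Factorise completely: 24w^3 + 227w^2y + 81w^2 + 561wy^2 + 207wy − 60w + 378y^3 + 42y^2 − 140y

(3w + 7y)(8w + 9y − 5)(w + 6y + 4)

Group: 3w(8w^2 + 57wy + 27w + 54y^2 + 6y − 20) + 7y(8w^2 + 57wy + 27w + 54y^2 + 6y − 20); both groups contain (8w^2 + 57wy + 27w + 54y^2 + 6y − 20), so (3w + 7y) is a factor with cofactor 8w^2 + 57wy + 27w + 54y^2 + 6y − 20.
The cofactor groups again: 8w^2 + 57wy + 27w + 54y^2 + 6y − 20 = w(8w + 9y − 5) + (6y + 4)(8w + 9y − 5); both groups contain (8w + 9y − 5), giving (w + 6y + 4)(8w + 9y − 5).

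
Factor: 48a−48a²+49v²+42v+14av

Group: −8a(6a−7v−6) − 7v(6a−7v−6); both groups contain (6a−7v−6).

−(6a−7v−6)(8a+7v)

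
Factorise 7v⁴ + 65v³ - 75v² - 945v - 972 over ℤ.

Trying the rational-root candidates, v = -3 is a root, giving the factor (v + 3) and quotient 7v³ + 44v² - 207v - 324.
Next, v = -9 is a root, so (v + 9) is a factor; dividing leaves 7v² - 19v - 36.
The remaining quadratic factors as (7v + 9)(v - 4).

(7v + 9)(v + 3)(v + 9)(v - 4)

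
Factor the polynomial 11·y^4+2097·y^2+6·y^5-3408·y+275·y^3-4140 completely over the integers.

By the rational root theorem, y = 2 is a root, so (y-2) is a factor; dividing leaves 6·y^4+23·y^3+321·y^2+2739·y+2070.
Then y = -6 is a root, giving the factor (y+6) and quotient 6·y^3-13·y^2+399·y+345.
Next, y = -5/6 is a root, so (6·y+5) is a factor; dividing leaves y^2-3·y+69.
The quadratic y^2-3·y+69 has discriminant -267 < 0 and is irreducible over ℤ.

(6·y+5)·(y+6)·(y-2)·(y^2-3·y+69)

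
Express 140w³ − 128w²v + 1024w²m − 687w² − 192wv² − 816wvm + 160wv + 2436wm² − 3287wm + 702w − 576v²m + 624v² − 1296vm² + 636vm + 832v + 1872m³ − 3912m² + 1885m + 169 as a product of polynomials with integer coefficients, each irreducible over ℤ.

(4w + 12m − 13)(7w − 12v + 12m − 13)(5w + 4v + 13m + 1)

Group: 7w(20w² + 16wv + 112wm − 61w + 48vm − 52v + 156m² − 157m − 13) + (−12v + 12m − 13)(20w² + 16wv + 112wm − 61w + 48vm − 52v + 156m² − 157m − 13); both groups contain (20w² + 16wv + 112wm − 61w + 48vm − 52v + 156m² − 157m − 13), so (7w − 12v + 12m − 13) is a factor with cofactor 20w² + 16wv + 112wm − 61w + 48vm − 52v + 156m² − 157m − 13.
The cofactor groups again: 20w² + 16wv + 112wm − 61w + 48vm − 52v + 156m² − 157m − 13 = 4w(5w + 4v + 13m + 1) + (12m − 13)(5w + 4v + 13m + 1); both groups contain (5w + 4v + 13m + 1), giving (4w + 12m − 13)(5w + 4v + 13m + 1).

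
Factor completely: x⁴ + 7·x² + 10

(x² + 2)·(x² + 5)

Substitute u = x² to get a quadratic in u, then factor.
x² + 5 is irreducible over ℤ (always positive, so no real roots).
x² + 2 is irreducible over ℤ (always positive, so no real roots).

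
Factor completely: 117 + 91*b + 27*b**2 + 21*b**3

Group as (21*b**3 + 91*b) + (27*b**2 + 117) = 7*b*(3*b**2 + 13) + 9*(3*b**2 + 13).
Both groups share the factor (3*b**2 + 13).

(7*b + 9)*(3*b**2 + 13)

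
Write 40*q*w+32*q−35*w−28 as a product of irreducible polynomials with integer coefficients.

(5*w+4)*(8*q−7)

Group as (40*q*w+32*q) + (−35*w−28) = 8*q*(5*w+4) − 7*(5*w+4).
Both groups share the factor (5*w+4).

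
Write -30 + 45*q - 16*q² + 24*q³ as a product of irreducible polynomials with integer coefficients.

Group as (24*q³ + 45*q) + (-16*q² - 30) = 3*q*(8*q² + 15) - 2*(8*q² + 15).
Both groups share the factor (8*q² + 15).

(3*q - 2)*(8*q² + 15)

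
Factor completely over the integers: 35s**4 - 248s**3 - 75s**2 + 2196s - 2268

Testing divisors of the constant over divisors of the leading coefficient, s = -3 is a root, so (s + 3) divides it; the quotient is 35s**3 - 353s**2 + 984s - 756.
Next, s = 14/5 is a root, so (5s - 14) is a factor; dividing leaves 7s**2 - 51s + 54.
The remaining quadratic factors as (7s - 9)(s - 6).

(5s - 14)(7s - 9)(s + 3)(s - 6)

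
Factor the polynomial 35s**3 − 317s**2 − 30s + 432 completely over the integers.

(5s − 6)(7s + 8)(s − 9)

By the rational root theorem, s = 9 is a root, so (s − 9) is a factor; dividing leaves 35s**2 − 2s − 48.
The remaining quadratic factors as (5s − 6)(7s + 8).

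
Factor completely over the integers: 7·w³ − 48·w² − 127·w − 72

By the rational root theorem, w = 9 is a root, so (w − 9) is a factor; dividing leaves 7·w² + 15·w + 8.
The remaining quadratic factors as (w + 1)(7·w + 8).

(7·w + 8)·(w + 1)·(w − 9)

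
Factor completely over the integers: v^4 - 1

(v + 1)*(v - 1)*(v^2 + 1)

Write as (v^2)² − (1)², then factor v^2 - 1 once more.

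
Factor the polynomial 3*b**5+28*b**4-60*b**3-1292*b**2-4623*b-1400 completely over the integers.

Among the possible rational roots, b = 7 is a root, so (b-7) is a factor; dividing leaves 3*b**4+49*b**3+283*b**2+689*b+200.
Next, b = -8 is a root, giving the factor (b+8) and quotient 3*b**3+25*b**2+83*b+25.
Continuing, b = -1/3 is a root, giving the factor (3*b+1) and quotient b**2+8*b+25.
The quadratic b**2+8*b+25 has discriminant -36 < 0 and is irreducible over ℤ.

(3*b+1)*(b+8)*(b-7)*(b**2+8*b+25)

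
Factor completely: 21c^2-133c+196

Pull out the common factor 7, then factor the remaining trinomial.

7(3c-7)(c-4)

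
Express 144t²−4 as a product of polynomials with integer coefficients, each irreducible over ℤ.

Every term has a factor of 4. Then 36t²−1 = (6t)² − (1)².

4(6t+1)(6t−1)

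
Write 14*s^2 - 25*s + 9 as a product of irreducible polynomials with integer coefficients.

Need a pair with product 14·9 = 126 and sum -25: that's -7 and -18.
Split the middle term: 14*s^2 - 7*s - 18*s + 9 = 7*s*(2*s - 1) - 9*(2*s - 1).

(2*s - 1)*(7*s - 9)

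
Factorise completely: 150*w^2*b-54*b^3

Pull out the common factor 6*b; 25*w^2-9*b^2 is a difference of squares.

6*b*(5*w-3*b)*(5*w+3*b)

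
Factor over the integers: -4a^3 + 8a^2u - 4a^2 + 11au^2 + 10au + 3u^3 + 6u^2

-(2a + u)(2a + u + 2)(a - 3u)

Group: a(-4a^2 - 4au - 4a - u^2 - 2u) - 3u(-4a^2 - 4au - 4a - u^2 - 2u); both groups contain (-4a^2 - 4au - 4a - u^2 - 2u), so (a - 3u) is a factor with cofactor -4a^2 - 4au - 4a - u^2 - 2u.
The cofactor groups again: -4a^2 - 4au - 4a - u^2 - 2u = -2a(2a + u + 2) - u(2a + u + 2); both groups contain (2a + u + 2), giving -(2a + u)(2a + u + 2).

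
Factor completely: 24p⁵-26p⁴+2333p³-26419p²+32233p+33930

Among the possible rational roots, p = -2/3 is a root, giving the factor (3p+2) and quotient 8p⁴-14p³+787p²-9331p+16965.
Then p = 9/4 is a root, giving the factor (4p-9) and quotient 2p³+p²+199p-1885.
Then p = 13/2 is a root, so (2p-13) is a factor; dividing leaves p²+7p+145.
The quadratic p²+7p+145 has discriminant -531 < 0 and is irreducible over ℤ.

(2p-13)(3p+2)(4p-9)(p²+7p+145)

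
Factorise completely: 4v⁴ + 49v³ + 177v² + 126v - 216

Testing divisors of the constant over divisors of the leading coefficient, v = -3 is a root, so (v + 3) divides it; the quotient is 4v³ + 37v² + 66v - 72.
Continuing, v = -4 is a root, giving the factor (v + 4) and quotient 4v² + 21v - 18.
The remaining quadratic factors as (4v - 3)(v + 6).

(4v - 3)(v + 3)(v + 4)(v + 6)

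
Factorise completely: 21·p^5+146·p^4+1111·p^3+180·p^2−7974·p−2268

Testing divisors of the constant over divisors of the leading coefficient, p = 7/3 is a root, so (3·p−7) is a factor; dividing leaves 7·p^4+65·p^3+522·p^2+1278·p+324.
Then p = −3 is a root, so (p+3) is a factor; dividing leaves 7·p^3+44·p^2+390·p+108.
Continuing, p = −2/7 is a root, so (7·p+2) divides it; the quotient is p^2+6·p+54.
The quadratic p^2+6·p+54 has discriminant −180 < 0 and is irreducible over ℤ.

(3·p−7)·(7·p+2)·(p+3)·(p^2+6·p+54)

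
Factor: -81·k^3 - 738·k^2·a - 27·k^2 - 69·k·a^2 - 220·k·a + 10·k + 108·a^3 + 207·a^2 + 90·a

Group: k·(-81·k^2 - 9·k·a - 27·k + 12·a^2 + 23·a + 10) + 9·a·(-81·k^2 - 9·k·a - 27·k + 12·a^2 + 23·a + 10); both groups contain (-81·k^2 - 9·k·a - 27·k + 12·a^2 + 23·a + 10), so (k + 9·a) is a factor with cofactor -81·k^2 - 9·k·a - 27·k + 12·a^2 + 23·a + 10.
The cofactor groups again: -81·k^2 - 9·k·a - 27·k + 12·a^2 + 23·a + 10 = -9·k·(9·k + 4·a + 5) + (3·a + 2)·(9·k + 4·a + 5); both groups contain (9·k + 4·a + 5), giving -(9·k - 3·a - 2)·(9·k + 4·a + 5).

-(9·k - 3·a - 2)·(9·k + 4·a + 5)·(k + 9·a)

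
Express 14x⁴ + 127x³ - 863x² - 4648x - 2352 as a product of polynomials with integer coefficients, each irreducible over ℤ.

(2x + 7)(7x + 4)(x + 12)(x - 7)

By the rational root theorem, x = -12 is a root, giving the factor (x + 12) and quotient 14x³ - 41x² - 371x - 196.
Continuing, x = -7/2 is a root, so (2x + 7) divides it; the quotient is 7x² - 45x - 28.
The remaining quadratic factors as (x - 7)(7x + 4).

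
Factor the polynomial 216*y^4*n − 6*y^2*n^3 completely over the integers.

Every term has a factor of 6*y^2*n. Then 36*y^2 − n^2 = (6*y)² − (n)².

6*n*y^2*(6*y − n)*(6*y + n)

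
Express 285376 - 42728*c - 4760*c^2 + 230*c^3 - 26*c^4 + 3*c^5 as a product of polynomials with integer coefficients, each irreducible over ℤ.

(3*c - 14)*(c + 8)*(c - 14)*(c^2 + 2*c + 182)

Testing divisors of the constant over divisors of the leading coefficient, c = 14 is a root, so (c - 14) is a factor; dividing leaves 3*c^4 + 16*c^3 + 454*c^2 + 1596*c - 20384.
Next, c = 14/3 is a root, so (3*c - 14) divides it; the quotient is c^3 + 10*c^2 + 198*c + 1456.
Then c = -8 is a root, so (c + 8) is a factor; dividing leaves c^2 + 2*c + 182.
The quadratic c^2 + 2*c + 182 has discriminant -724 < 0 and is irreducible over ℤ.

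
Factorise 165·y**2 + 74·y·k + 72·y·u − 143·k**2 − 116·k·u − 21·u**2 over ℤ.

Group: 15·y·(11·y + 13·k + 7·u) + (−11·k − 3·u)·(11·y + 13·k + 7·u); both groups contain (11·y + 13·k + 7·u).

(15·y − 11·k − 3·u)·(11·y + 13·k + 7·u)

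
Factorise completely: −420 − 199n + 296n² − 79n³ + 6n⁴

Trying the rational-root candidates, n = 3 is a root, so (n − 3) is a factor; dividing leaves 6n³ − 61n² + 113n + 140.
Continuing, n = 4 is a root, so (n − 4) is a factor; dividing leaves 6n² − 37n − 35.
The remaining quadratic factors as (n − 7)(6n + 5).

(6n + 5)(n − 3)(n − 4)(n − 7)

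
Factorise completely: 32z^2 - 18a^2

Factor out 2, leaving 16z^2 - 9a^2, which is a difference of two squares.

2(4z - 3a)(4z + 3a)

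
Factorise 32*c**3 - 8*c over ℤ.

Factor out 8*c, leaving 4*c**2 - 1, which is a difference of two squares.

8*c*(2*c + 1)*(2*c - 1)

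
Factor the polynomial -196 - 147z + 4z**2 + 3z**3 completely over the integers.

(3z + 4)(z + 7)(z - 7)

Testing divisors of the constant over divisors of the leading coefficient, z = -4/3 is a root, so (3z + 4) is a factor; dividing leaves z**2 - 49.
The remaining quadratic factors as (z - 7)(z + 7).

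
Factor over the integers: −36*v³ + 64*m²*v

Every term has a factor of 4*v. Then 16*m² − 9*v² = (4*m)² − (3*v)².

4*v*(4*m + 3*v)*(4*m − 3*v)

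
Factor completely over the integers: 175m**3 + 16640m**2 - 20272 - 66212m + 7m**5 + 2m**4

Trying the rational-root candidates, m = -2/7 is a root, so (7m + 2) is a factor; dividing leaves m**4 + 25m**2 + 2370m - 10136.
Next, m = 4 is a root, giving the factor (m - 4) and quotient m**3 + 4m**2 + 41m + 2534.
Then m = -14 is a root, so (m + 14) is a factor; dividing leaves m**2 - 10m + 181.
The quadratic m**2 - 10m + 181 has discriminant -624 < 0 and is irreducible over ℤ.

(7m + 2)(m + 14)(m - 4)(m**2 - 10m + 181)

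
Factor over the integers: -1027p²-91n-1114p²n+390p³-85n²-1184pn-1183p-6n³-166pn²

(2p-6n-7)(13p+n)(15p+n+13)

Group: 13p(30p²-88pn-79p-6n²-85n-91) + n(30p²-88pn-79p-6n²-85n-91); both groups contain (30p²-88pn-79p-6n²-85n-91), so (13p+n) is a factor with cofactor 30p²-88pn-79p-6n²-85n-91.
The cofactor groups again: 30p²-88pn-79p-6n²-85n-91 = 2p(15p+n+13) + (-6n-7)(15p+n+13); both groups contain (15p+n+13), giving (2p-6n-7)(15p+n+13).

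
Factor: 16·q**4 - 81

Write as (4·q**2)² − (9)², then factor 4·q**2 - 9 once more.

(2·q + 3)·(2·q - 3)·(4·q**2 + 9)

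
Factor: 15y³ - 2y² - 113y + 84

(3y - 7)(5y - 4)(y + 3)

Among the possible rational roots, y = 7/3 is a root, giving the factor (3y - 7) and quotient 5y² + 11y - 12.
The remaining quadratic factors as (y + 3)(5y - 4).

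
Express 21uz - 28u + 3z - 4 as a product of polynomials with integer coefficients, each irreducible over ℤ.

(3z - 4)(7u + 1)

Group as (21uz - 28u) + (3z - 4) = 7u(3z - 4) + (3z - 4).
Both groups share the factor (3z - 4).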